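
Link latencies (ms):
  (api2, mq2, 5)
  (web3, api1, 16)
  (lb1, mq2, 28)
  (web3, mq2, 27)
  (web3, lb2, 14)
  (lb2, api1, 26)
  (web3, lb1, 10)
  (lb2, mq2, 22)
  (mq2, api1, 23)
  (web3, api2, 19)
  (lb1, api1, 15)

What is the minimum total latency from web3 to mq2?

Some routes from web3 to mq2:
web3 → lb2 → mq2: 14 + 22 = 36
web3 → lb1 → mq2: 10 + 28 = 38
web3 → mq2: 27
web3 → api2 → mq2: 19 + 5 = 24
web3 → api1 → mq2: 16 + 23 = 39
Shortest: 24 ms.

24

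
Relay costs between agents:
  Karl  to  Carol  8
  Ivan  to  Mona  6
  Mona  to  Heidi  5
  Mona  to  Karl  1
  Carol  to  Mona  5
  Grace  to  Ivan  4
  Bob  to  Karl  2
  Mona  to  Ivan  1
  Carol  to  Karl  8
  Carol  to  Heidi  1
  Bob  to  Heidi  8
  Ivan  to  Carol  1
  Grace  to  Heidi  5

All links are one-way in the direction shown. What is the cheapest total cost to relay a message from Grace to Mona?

Candidate routes:
Grace → Ivan → Carol → Mona: 4 + 1 + 5 = 10
Grace → Ivan → Mona: 4 + 6 = 10
Best route has total 10.

10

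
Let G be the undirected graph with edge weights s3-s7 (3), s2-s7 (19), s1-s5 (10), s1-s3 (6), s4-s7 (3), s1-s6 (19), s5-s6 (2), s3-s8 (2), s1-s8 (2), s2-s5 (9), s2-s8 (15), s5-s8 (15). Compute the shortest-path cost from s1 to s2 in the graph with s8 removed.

Routes from s1 to s2 avoiding s8:
s1→s6→s5→s2: 19 + 2 + 9 = 30
s1→s3→s7→s2: 6 + 3 + 19 = 28
s1→s5→s2: 10 + 9 = 19
The minimum is 19.

19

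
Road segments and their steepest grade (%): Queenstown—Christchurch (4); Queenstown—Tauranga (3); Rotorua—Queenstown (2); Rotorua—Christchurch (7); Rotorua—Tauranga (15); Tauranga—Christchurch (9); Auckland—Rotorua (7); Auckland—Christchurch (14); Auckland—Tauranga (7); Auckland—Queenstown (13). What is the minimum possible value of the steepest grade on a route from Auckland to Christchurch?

Some routes from Auckland to Christchurch:
Auckland - Tauranga - Queenstown - Christchurch: max(7, 3, 4) = 7
Auckland - Tauranga - Queenstown - Rotorua - Christchurch: max(7, 3, 2, 7) = 7
Auckland - Rotorua - Queenstown - Christchurch: max(7, 2, 4) = 7
Auckland - Rotorua - Christchurch: max(7, 7) = 7
Auckland - Tauranga - Christchurch: max(7, 9) = 9
The minimum achievable maximum is 7%.

7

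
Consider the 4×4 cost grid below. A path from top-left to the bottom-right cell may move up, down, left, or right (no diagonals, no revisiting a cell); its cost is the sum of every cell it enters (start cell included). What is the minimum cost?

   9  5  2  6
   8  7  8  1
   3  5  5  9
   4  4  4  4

36

One optimal route is (0,0) -> (0,1) -> (0,2) -> (0,3) -> (1,3) -> (2,3) -> (3,3).
Its cost is 9 + 5 + 2 + 6 + 1 + 9 + 4 = 36.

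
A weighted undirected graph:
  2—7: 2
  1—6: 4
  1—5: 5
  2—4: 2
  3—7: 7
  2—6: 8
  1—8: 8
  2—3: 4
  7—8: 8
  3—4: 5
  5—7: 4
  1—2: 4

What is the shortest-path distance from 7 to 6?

10

Checking several routes:
7 - 5 - 1 - 6: 4 + 5 + 4 = 13
7 - 2 - 1 - 6: 2 + 4 + 4 = 10
7 - 3 - 2 - 6: 7 + 4 + 8 = 19
7 - 2 - 6: 2 + 8 = 10
7 - 3 - 2 - 1 - 6: 7 + 4 + 4 + 4 = 19
The minimum is 10.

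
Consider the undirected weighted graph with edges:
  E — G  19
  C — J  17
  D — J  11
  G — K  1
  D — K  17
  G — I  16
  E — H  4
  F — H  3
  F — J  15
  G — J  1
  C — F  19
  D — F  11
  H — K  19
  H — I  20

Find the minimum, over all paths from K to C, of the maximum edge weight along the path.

A few of the K→C routes:
K-G-J-C: max(1, 1, 17) = 17
K-D-F-J-C: max(17, 11, 15, 17) = 17
K-D-J-C: max(17, 11, 17) = 17
The minimum achievable maximum is 17.

17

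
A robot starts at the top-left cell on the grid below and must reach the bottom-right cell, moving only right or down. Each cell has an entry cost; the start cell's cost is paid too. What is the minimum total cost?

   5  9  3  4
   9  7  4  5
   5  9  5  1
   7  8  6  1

Best path: (0,0) (0,1) (0,2) (0,3) (1,3) (2,3) (3,3)
Cost: 5 + 9 + 3 + 4 + 5 + 1 + 1 = 28

28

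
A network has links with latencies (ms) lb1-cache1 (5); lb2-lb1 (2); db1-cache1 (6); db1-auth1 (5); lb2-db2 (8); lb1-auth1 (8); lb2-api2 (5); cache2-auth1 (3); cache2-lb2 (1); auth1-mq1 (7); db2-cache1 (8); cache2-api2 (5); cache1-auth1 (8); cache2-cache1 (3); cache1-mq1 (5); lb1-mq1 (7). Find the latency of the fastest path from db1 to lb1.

11

Some routes from db1 to lb1:
db1 - cache1 - lb1: 6 + 5 = 11
db1 - cache1 - cache2 - lb2 - lb1: 6 + 3 + 1 + 2 = 12
db1 - auth1 - cache2 - lb2 - lb1: 5 + 3 + 1 + 2 = 11
Best route has total 11 ms.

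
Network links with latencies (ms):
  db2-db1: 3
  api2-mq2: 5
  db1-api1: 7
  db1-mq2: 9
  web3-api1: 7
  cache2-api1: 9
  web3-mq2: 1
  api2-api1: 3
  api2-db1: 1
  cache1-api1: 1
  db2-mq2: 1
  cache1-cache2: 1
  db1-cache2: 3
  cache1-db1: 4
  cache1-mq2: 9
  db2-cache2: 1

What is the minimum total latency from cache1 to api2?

Comparing a few candidate routes:
cache1 -> cache2 -> db1 -> api2: 1 + 3 + 1 = 5
cache1 -> db1 -> api2: 4 + 1 = 5
cache1 -> api1 -> api2: 1 + 3 = 4
The minimum is 4 ms.

4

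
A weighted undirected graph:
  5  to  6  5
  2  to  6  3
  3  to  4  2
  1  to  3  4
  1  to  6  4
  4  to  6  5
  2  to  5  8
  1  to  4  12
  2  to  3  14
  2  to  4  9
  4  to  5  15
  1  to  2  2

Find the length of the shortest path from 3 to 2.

6

Comparing a few candidate routes:
3 -> 1 -> 2: 4 + 2 = 6
3 -> 4 -> 6 -> 1 -> 2: 2 + 5 + 4 + 2 = 13
3 -> 2: 14
3 -> 4 -> 2: 2 + 9 = 11
3 -> 1 -> 6 -> 2: 4 + 4 + 3 = 11
3 -> 4 -> 6 -> 2: 2 + 5 + 3 = 10
Best route has total 6.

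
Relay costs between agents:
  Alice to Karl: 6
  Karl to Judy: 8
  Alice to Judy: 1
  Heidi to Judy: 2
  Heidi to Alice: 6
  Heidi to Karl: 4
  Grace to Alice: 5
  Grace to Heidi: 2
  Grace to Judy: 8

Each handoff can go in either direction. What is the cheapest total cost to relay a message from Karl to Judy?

Some routes from Karl to Judy:
Karl -> Heidi -> Alice -> Judy: 4 + 6 + 1 = 11
Karl -> Heidi -> Judy: 4 + 2 = 6
Karl -> Judy: 8
Karl -> Alice -> Judy: 6 + 1 = 7
Shortest: 6.

6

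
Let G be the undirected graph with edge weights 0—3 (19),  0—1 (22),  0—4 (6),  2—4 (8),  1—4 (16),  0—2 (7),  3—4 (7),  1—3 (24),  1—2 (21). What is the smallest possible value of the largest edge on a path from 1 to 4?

Comparing a few candidate routes:
1 → 4: max(16) = 16
1 → 2 → 4: max(21, 8) = 21
1 → 2 → 0 → 3 → 4: max(21, 7, 19, 7) = 21
1 → 2 → 0 → 4: max(21, 7, 6) = 21
The minimum achievable maximum is 16.

16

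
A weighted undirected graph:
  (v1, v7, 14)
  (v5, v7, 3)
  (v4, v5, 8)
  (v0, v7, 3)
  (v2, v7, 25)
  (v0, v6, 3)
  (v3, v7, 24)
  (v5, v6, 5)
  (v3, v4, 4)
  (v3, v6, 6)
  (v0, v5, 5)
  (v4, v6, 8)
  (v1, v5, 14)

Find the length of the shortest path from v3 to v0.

9

A few of the v3→v0 routes:
v3 -> v6 -> v0: 6 + 3 = 9
v3 -> v6 -> v5 -> v0: 6 + 5 + 5 = 16
v3 -> v6 -> v5 -> v7 -> v0: 6 + 5 + 3 + 3 = 17
v3 -> v4 -> v6 -> v0: 4 + 8 + 3 = 15
v3 -> v4 -> v5 -> v0: 4 + 8 + 5 = 17
The minimum is 9.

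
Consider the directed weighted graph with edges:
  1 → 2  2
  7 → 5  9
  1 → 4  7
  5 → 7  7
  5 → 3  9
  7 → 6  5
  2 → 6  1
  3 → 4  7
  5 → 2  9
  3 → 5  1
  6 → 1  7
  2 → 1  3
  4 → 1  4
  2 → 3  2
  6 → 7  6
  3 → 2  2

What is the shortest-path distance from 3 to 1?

5

Comparing a few candidate routes:
3-2-1: 2 + 3 = 5
3-4-1: 7 + 4 = 11
3-2-6-1: 2 + 1 + 7 = 10
3-5-2-1: 1 + 9 + 3 = 13
Best route has total 5.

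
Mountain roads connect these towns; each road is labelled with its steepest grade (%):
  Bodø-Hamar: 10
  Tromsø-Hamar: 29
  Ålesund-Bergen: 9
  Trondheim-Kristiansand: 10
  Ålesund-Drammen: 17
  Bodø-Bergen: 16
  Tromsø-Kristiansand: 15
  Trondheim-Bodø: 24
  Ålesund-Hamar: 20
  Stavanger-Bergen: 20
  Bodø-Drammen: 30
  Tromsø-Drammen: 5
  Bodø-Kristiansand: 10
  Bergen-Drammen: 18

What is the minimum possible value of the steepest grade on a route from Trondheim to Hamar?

10

Comparing a few candidate routes:
Trondheim→Kristiansand→Tromsø→Drammen→Ålesund→Bergen→Bodø→Hamar: max(10, 15, 5, 17, 9, 16, 10) = 17
Trondheim→Kristiansand→Bodø→Hamar: max(10, 10, 10) = 10
Trondheim→Kristiansand→Tromsø→Drammen→Bergen→Bodø→Hamar: max(10, 15, 5, 18, 16, 10) = 18
Trondheim→Kristiansand→Bodø→Bergen→Ålesund→Hamar: max(10, 10, 16, 9, 20) = 20
The minimum achievable maximum is 10%.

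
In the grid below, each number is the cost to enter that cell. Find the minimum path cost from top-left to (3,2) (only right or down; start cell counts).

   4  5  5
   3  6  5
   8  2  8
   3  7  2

Cheapest: [0,0] → [1,0] → [1,1] → [2,1] → [3,1] → [3,2]
  4 + 3 + 6 + 2 + 7 + 2 = 24
(Top row then right column would cost 29.)

24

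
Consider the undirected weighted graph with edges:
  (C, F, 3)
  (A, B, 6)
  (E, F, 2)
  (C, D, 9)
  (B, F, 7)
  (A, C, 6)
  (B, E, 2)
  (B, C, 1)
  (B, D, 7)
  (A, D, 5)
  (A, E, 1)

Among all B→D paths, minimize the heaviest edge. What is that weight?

A few of the B→D routes:
B-E-A-D: max(2, 1, 5) = 5
B-C-A-D: max(1, 6, 5) = 6
B-C-F-E-A-D: max(1, 3, 2, 1, 5) = 5
B-A-D: max(6, 5) = 6
Smallest bottleneck: 5.

5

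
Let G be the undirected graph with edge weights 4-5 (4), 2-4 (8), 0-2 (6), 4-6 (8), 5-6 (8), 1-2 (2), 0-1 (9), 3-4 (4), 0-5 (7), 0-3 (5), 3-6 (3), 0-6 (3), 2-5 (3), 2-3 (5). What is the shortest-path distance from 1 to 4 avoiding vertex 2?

Some routes from 1 to 4 avoiding 2:
1 → 0 → 5 → 4: 9 + 7 + 4 = 20
1 → 0 → 3 → 4: 9 + 5 + 4 = 18
1 → 0 → 6 → 3 → 4: 9 + 3 + 3 + 4 = 19
Shortest: 18.

18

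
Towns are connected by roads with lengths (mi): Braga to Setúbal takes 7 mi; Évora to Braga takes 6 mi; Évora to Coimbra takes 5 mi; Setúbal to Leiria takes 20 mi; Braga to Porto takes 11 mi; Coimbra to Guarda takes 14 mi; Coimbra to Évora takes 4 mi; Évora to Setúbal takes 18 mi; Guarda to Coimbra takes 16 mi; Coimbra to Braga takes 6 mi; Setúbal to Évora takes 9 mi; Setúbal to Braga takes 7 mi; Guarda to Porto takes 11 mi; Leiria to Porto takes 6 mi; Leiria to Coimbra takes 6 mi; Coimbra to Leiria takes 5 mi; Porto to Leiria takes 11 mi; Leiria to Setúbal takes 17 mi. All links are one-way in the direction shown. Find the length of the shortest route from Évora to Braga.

Routes from Évora to Braga:
Évora-Setúbal-Braga: 18 + 7 = 25
Évora-Braga: 6
Évora-Coimbra-Braga: 5 + 6 = 11
Évora-Coimbra-Guarda-Porto-Leiria-Setúbal-Braga: 5 + 14 + 11 + 11 + 17 + 7 = 65
Évora-Coimbra-Leiria-Setúbal-Braga: 5 + 5 + 17 + 7 = 34
Évora-Setúbal-Leiria-Coimbra-Braga: 18 + 20 + 6 + 6 = 50
Best route has total 6 mi.

6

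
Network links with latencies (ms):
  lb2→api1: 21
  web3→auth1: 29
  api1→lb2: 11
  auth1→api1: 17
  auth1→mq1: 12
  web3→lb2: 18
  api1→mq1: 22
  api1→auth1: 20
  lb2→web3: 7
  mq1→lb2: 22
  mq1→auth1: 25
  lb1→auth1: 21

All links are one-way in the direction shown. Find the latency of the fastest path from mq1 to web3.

Routes from mq1 to web3:
mq1 -> auth1 -> api1 -> lb2 -> web3: 25 + 17 + 11 + 7 = 60
mq1 -> lb2 -> web3: 22 + 7 = 29
Best route has total 29 ms.

29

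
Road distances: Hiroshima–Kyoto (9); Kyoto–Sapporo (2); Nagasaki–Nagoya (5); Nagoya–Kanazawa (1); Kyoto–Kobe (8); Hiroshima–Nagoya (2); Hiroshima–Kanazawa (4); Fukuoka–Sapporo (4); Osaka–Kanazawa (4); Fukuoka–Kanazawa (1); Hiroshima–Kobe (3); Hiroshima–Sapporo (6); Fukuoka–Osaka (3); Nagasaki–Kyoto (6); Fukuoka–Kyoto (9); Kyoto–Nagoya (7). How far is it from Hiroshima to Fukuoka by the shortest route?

4

Checking several routes:
Hiroshima -> Nagoya -> Kanazawa -> Fukuoka: 2 + 1 + 1 = 4
Hiroshima -> Kanazawa -> Fukuoka: 4 + 1 = 5
Hiroshima -> Sapporo -> Fukuoka: 6 + 4 = 10
The minimum is 4.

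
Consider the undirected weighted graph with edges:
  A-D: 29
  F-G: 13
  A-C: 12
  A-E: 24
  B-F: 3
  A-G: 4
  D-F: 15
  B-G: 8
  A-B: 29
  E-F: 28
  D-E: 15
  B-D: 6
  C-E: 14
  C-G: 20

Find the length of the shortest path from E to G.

28

A few of the E→G routes:
E → D → B → F → G: 15 + 6 + 3 + 13 = 37
E → C → G: 14 + 20 = 34
E → A → G: 24 + 4 = 28
E → D → B → G: 15 + 6 + 8 = 29
E → C → A → G: 14 + 12 + 4 = 30
Shortest: 28.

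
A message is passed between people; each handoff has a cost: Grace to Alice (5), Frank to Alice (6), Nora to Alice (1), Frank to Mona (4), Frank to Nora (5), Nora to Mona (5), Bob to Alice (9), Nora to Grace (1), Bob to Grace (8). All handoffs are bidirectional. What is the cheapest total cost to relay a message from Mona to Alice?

6

Some routes from Mona to Alice:
Mona→Frank→Nora→Alice: 4 + 5 + 1 = 10
Mona→Frank→Alice: 4 + 6 = 10
Mona→Nora→Alice: 5 + 1 = 6
Best route has total 6.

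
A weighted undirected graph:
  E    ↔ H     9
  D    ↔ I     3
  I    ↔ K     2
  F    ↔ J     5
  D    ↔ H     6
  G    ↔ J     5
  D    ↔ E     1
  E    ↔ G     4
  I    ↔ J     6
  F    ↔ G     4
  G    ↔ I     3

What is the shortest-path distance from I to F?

Some routes from I to F:
I-D-E-G-F: 3 + 1 + 4 + 4 = 12
I-G-F: 3 + 4 = 7
I-J-F: 6 + 5 = 11
The minimum is 7.

7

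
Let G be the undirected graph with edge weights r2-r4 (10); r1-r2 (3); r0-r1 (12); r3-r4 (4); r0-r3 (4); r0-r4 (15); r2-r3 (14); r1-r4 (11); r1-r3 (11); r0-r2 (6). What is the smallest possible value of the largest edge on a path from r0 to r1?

6

Comparing a few candidate routes:
r0→r2→r1: max(6, 3) = 6
r0→r2→r4→r3→r1: max(6, 10, 4, 11) = 11
r0→r3→r1: max(4, 11) = 11
r0→r2→r4→r1: max(6, 10, 11) = 11
r0→r3→r4→r2→r1: max(4, 4, 10, 3) = 10
r0→r3→r4→r1: max(4, 4, 11) = 11
The minimum achievable maximum is 6.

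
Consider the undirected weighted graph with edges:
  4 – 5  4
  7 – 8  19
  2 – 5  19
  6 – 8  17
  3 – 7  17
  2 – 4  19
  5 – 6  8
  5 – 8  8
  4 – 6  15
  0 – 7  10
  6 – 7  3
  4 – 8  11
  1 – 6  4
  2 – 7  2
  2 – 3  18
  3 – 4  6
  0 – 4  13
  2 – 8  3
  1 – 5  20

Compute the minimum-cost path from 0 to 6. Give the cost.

A few of the 0→6 routes:
0 - 7 - 2 - 8 - 5 - 6: 10 + 2 + 3 + 8 + 8 = 31
0 - 4 - 8 - 2 - 7 - 6: 13 + 11 + 3 + 2 + 3 = 32
0 - 7 - 6: 10 + 3 = 13
0 - 4 - 5 - 6: 13 + 4 + 8 = 25
0 - 4 - 6: 13 + 15 = 28
Shortest: 13.

13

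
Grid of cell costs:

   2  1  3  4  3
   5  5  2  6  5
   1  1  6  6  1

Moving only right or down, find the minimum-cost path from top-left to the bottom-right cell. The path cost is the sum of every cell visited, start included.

One optimal route is r0c0→r0c1→r0c2→r0c3→r0c4→r1c4→r2c4.
Its cost is 2 + 1 + 3 + 4 + 3 + 5 + 1 = 19.

19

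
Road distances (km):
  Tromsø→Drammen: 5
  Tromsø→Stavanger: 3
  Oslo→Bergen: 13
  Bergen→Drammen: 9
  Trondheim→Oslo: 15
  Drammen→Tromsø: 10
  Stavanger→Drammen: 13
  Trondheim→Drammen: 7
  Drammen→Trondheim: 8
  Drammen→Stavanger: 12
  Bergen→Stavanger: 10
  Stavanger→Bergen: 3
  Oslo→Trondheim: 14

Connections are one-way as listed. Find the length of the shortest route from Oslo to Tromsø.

31

Candidate routes:
Oslo → Bergen → Stavanger → Drammen → Tromsø: 13 + 10 + 13 + 10 = 46
Oslo → Trondheim → Drammen → Tromsø: 14 + 7 + 10 = 31
Oslo → Bergen → Drammen → Tromsø: 13 + 9 + 10 = 32
The minimum is 31 km.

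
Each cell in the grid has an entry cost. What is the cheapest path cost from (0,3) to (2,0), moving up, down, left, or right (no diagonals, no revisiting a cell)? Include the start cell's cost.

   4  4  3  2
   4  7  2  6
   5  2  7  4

21

Best path: (0,3) (0,2) (1,2) (1,1) (2,1) (2,0)
Cost: 2 + 3 + 2 + 7 + 2 + 5 = 21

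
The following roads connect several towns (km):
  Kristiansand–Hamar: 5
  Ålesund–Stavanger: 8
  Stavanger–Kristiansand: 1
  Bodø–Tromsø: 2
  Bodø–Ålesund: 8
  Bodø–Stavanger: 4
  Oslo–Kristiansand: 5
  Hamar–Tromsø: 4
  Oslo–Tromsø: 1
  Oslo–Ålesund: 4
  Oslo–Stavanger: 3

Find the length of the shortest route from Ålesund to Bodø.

A few of the Ålesund→Bodø routes:
Ålesund → Oslo → Tromsø → Bodø: 4 + 1 + 2 = 7
Ålesund → Stavanger → Bodø: 8 + 4 = 12
Ålesund → Oslo → Kristiansand → Stavanger → Bodø: 4 + 5 + 1 + 4 = 14
Ålesund → Oslo → Stavanger → Bodø: 4 + 3 + 4 = 11
Ålesund → Bodø: 8
The minimum is 7 km.

7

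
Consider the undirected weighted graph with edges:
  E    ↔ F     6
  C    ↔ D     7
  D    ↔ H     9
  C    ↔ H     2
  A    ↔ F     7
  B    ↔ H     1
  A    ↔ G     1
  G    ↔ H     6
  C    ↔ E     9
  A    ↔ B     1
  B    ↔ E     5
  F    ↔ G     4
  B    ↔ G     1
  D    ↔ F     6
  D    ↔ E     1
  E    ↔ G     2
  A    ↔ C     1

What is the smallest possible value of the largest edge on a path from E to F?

4

A few of the E→F routes:
E -> B -> A -> C -> H -> G -> F: max(5, 1, 1, 2, 6, 4) = 6
E -> B -> H -> C -> A -> G -> F: max(5, 1, 2, 1, 1, 4) = 5
E -> B -> G -> F: max(5, 1, 4) = 5
E -> B -> A -> G -> F: max(5, 1, 1, 4) = 5
E -> B -> H -> G -> F: max(5, 1, 6, 4) = 6
E -> G -> F: max(2, 4) = 4
Best route has worst link 4.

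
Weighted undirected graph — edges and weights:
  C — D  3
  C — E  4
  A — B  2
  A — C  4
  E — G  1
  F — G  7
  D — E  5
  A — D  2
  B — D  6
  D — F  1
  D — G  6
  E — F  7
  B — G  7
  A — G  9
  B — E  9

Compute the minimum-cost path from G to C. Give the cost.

Checking several routes:
G-D-C: 6 + 3 = 9
G-E-C: 1 + 4 = 5
G-E-D-C: 1 + 5 + 3 = 9
Shortest: 5.

5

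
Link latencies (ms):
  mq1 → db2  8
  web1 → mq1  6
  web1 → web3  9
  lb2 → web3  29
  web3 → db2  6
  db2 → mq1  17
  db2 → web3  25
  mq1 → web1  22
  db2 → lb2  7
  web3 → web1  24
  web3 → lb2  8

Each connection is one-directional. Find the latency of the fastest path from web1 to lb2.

17

Routes from web1 to lb2:
web1 - web3 - lb2: 9 + 8 = 17
web1 - web3 - db2 - lb2: 9 + 6 + 7 = 22
web1 - mq1 - db2 - lb2: 6 + 8 + 7 = 21
web1 - mq1 - db2 - web3 - lb2: 6 + 8 + 25 + 8 = 47
The minimum is 17 ms.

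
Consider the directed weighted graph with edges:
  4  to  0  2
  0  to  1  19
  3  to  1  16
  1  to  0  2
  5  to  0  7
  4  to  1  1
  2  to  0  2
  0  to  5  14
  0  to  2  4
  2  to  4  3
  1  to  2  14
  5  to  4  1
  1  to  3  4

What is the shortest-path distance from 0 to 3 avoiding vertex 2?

20

Candidate routes:
0→5→4→1→3: 14 + 1 + 1 + 4 = 20
0→1→3: 19 + 4 = 23
Best route has total 20.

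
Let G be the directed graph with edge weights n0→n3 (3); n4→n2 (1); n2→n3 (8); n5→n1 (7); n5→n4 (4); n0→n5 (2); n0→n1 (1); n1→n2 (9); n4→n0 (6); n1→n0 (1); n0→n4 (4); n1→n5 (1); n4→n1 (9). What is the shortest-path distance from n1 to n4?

Paths from n1 to n4:
n1 → n0 → n4: 1 + 4 = 5
n1 → n0 → n5 → n4: 1 + 2 + 4 = 7
n1 → n5 → n4: 1 + 4 = 5
The minimum is 5.

5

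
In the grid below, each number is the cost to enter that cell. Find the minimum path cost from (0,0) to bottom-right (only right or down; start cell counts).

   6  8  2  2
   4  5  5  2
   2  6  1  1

20

Path r0c0 → r1c0 → r2c0 → r2c1 → r2c2 → r2c3: 6 + 4 + 2 + 6 + 1 + 1 = 20.
For comparison, the top-then-right route costs 21.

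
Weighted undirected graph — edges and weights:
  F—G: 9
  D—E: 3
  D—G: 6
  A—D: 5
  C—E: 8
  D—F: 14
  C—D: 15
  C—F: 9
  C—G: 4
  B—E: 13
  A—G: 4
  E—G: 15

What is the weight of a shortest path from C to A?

Checking several routes:
C → G → D → A: 4 + 6 + 5 = 15
C → D → A: 15 + 5 = 20
C → E → D → G → A: 8 + 3 + 6 + 4 = 21
C → G → A: 4 + 4 = 8
C → E → D → A: 8 + 3 + 5 = 16
Best route has total 8.

8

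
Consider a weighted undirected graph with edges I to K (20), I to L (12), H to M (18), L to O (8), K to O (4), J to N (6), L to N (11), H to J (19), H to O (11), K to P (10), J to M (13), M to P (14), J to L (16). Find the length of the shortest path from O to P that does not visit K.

Comparing a few candidate routes:
O→H→M→P: 11 + 18 + 14 = 43
O→L→N→J→M→P: 8 + 11 + 6 + 13 + 14 = 52
O→H→J→M→P: 11 + 19 + 13 + 14 = 57
O→L→J→M→P: 8 + 16 + 13 + 14 = 51
Shortest: 43.

43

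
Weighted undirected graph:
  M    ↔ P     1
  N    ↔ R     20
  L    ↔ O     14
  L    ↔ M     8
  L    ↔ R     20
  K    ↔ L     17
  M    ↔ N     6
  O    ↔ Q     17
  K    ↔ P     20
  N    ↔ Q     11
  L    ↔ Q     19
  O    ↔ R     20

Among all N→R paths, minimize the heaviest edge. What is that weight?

20

Comparing a few candidate routes:
N → Q → O → L → R: max(11, 17, 14, 20) = 20
N → Q → O → R: max(11, 17, 20) = 20
N → R: max(20) = 20
N → Q → L → O → R: max(11, 19, 14, 20) = 20
N → Q → L → R: max(11, 19, 20) = 20
Smallest bottleneck: 20.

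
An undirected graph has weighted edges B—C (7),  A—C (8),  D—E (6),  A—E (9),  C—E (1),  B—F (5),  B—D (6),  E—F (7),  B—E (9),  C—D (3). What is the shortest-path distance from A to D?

Checking several routes:
A → E → C → D: 9 + 1 + 3 = 13
A → E → D: 9 + 6 = 15
A → E → C → B → D: 9 + 1 + 7 + 6 = 23
A → C → B → D: 8 + 7 + 6 = 21
A → C → D: 8 + 3 = 11
A → C → E → D: 8 + 1 + 6 = 15
Best route has total 11.

11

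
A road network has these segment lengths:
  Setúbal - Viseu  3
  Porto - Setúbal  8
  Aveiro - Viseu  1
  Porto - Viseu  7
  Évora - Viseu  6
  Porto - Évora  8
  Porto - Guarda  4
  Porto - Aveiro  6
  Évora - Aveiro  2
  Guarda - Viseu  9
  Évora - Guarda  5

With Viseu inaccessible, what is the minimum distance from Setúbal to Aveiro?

Routes from Setúbal to Aveiro avoiding Viseu:
Setúbal→Porto→Évora→Aveiro: 8 + 8 + 2 = 18
Setúbal→Porto→Aveiro: 8 + 6 = 14
Setúbal→Porto→Guarda→Évora→Aveiro: 8 + 4 + 5 + 2 = 19
Shortest: 14.

14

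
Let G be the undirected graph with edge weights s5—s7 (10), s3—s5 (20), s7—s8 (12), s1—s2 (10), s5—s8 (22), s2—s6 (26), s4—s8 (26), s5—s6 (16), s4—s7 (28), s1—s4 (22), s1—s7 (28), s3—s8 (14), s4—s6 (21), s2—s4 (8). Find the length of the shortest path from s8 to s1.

40

Comparing a few candidate routes:
s8→s5→s7→s1: 22 + 10 + 28 = 60
s8→s4→s2→s1: 26 + 8 + 10 = 44
s8→s4→s1: 26 + 22 = 48
s8→s7→s1: 12 + 28 = 40
s8→s7→s4→s2→s1: 12 + 28 + 8 + 10 = 58
Shortest: 40.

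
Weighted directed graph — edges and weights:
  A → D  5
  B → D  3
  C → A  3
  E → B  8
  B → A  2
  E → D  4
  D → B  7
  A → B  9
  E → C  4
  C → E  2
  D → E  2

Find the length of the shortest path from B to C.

9

Candidate routes:
B → A → D → E → C: 2 + 5 + 2 + 4 = 13
B → D → E → C: 3 + 2 + 4 = 9
The minimum is 9.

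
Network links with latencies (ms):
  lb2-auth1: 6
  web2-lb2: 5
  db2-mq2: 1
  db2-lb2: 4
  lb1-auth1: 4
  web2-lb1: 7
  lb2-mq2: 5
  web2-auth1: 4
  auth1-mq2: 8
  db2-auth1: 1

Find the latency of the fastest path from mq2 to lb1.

Comparing a few candidate routes:
mq2 - lb2 - db2 - auth1 - lb1: 5 + 4 + 1 + 4 = 14
mq2 - auth1 - lb1: 8 + 4 = 12
mq2 - db2 - auth1 - web2 - lb1: 1 + 1 + 4 + 7 = 13
mq2 - db2 - auth1 - lb1: 1 + 1 + 4 = 6
Best route has total 6 ms.

6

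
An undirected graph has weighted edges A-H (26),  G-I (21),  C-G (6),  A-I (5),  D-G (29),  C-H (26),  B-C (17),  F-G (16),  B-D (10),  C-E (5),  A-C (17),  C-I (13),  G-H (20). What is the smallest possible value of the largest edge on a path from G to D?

17

Checking several routes:
G→C→B→D: max(6, 17, 10) = 17
G→I→C→B→D: max(21, 13, 17, 10) = 21
G→I→A→C→B→D: max(21, 5, 17, 17, 10) = 21
Smallest bottleneck: 17.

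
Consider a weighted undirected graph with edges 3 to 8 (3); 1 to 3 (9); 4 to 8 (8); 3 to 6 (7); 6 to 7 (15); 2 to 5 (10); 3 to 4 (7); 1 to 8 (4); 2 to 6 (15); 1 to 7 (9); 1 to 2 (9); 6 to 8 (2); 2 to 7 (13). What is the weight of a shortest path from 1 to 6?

6

A few of the 1→6 routes:
1 - 8 - 3 - 6: 4 + 3 + 7 = 14
1 - 2 - 6: 9 + 15 = 24
1 - 8 - 6: 4 + 2 = 6
1 - 3 - 6: 9 + 7 = 16
1 - 3 - 8 - 6: 9 + 3 + 2 = 14
1 - 7 - 6: 9 + 15 = 24
The minimum is 6.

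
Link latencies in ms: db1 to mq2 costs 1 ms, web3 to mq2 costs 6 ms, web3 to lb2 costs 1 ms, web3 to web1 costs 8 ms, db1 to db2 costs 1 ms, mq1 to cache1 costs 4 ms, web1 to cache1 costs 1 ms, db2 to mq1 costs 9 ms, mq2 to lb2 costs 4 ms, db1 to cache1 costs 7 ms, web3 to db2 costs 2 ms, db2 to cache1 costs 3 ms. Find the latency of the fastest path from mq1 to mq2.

A few of the mq1→mq2 routes:
mq1 -> cache1 -> db1 -> mq2: 4 + 7 + 1 = 12
mq1 -> cache1 -> db2 -> db1 -> mq2: 4 + 3 + 1 + 1 = 9
mq1 -> db2 -> web3 -> lb2 -> mq2: 9 + 2 + 1 + 4 = 16
mq1 -> cache1 -> db2 -> web3 -> mq2: 4 + 3 + 2 + 6 = 15
mq1 -> cache1 -> db2 -> web3 -> lb2 -> mq2: 4 + 3 + 2 + 1 + 4 = 14
mq1 -> db2 -> db1 -> mq2: 9 + 1 + 1 = 11
Shortest: 9 ms.

9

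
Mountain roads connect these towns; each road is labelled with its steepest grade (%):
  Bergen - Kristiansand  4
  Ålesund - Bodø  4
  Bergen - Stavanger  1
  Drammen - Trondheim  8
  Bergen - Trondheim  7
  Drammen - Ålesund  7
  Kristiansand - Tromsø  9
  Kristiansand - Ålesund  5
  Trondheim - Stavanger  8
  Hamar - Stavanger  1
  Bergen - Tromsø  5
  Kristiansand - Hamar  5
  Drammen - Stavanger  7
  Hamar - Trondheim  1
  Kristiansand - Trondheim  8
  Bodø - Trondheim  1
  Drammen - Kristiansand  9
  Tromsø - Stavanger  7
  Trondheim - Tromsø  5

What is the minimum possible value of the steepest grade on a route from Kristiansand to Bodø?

Checking several routes:
Kristiansand -> Bergen -> Tromsø -> Trondheim -> Bodø: max(4, 5, 5, 1) = 5
Kristiansand -> Hamar -> Stavanger -> Bergen -> Tromsø -> Trondheim -> Bodø: max(5, 1, 1, 5, 5, 1) = 5
Kristiansand -> Hamar -> Trondheim -> Bodø: max(5, 1, 1) = 5
Kristiansand -> Hamar -> Trondheim -> Tromsø -> Bergen -> Stavanger -> Drammen -> Ålesund -> Bodø: max(5, 1, 5, 5, 1, 7, 7, 4) = 7
Kristiansand -> Ålesund -> Bodø: max(5, 4) = 5
Kristiansand -> Bergen -> Stavanger -> Hamar -> Trondheim -> Bodø: max(4, 1, 1, 1, 1) = 4
Smallest bottleneck: 4%.

4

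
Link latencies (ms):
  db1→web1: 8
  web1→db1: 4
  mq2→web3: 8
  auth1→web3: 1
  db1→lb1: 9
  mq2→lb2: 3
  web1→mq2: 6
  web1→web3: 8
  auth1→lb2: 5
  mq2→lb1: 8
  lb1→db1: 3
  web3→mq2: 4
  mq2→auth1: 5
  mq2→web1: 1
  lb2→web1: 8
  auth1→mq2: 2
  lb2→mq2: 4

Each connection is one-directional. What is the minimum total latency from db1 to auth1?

Routes from db1 to auth1:
db1 → web1 → web3 → mq2 → auth1: 8 + 8 + 4 + 5 = 25
db1 → web1 → mq2 → auth1: 8 + 6 + 5 = 19
The minimum is 19 ms.

19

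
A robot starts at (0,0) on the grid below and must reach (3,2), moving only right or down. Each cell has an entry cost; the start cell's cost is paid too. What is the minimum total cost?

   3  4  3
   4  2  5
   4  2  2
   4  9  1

Cheapest: r0c0→r0c1→r1c1→r2c1→r2c2→r3c2
  3 + 4 + 2 + 2 + 2 + 1 = 14
For comparison, the top-then-right route costs 18.

14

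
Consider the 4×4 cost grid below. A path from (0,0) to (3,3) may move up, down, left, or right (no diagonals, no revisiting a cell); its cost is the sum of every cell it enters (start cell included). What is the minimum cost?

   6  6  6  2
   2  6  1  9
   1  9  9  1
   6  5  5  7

32

Best path: r0c0 r1c0 r1c1 r1c2 r1c3 r2c3 r3c3
Cost: 6 + 2 + 6 + 1 + 9 + 1 + 7 = 32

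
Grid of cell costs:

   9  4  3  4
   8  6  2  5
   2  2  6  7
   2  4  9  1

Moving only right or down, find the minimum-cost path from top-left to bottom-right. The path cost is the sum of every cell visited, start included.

31

Cheapest: r0c0→r0c1→r0c2→r1c2→r1c3→r2c3→r3c3
  9 + 4 + 3 + 2 + 5 + 7 + 1 = 31
(Top row then right column would cost 33.)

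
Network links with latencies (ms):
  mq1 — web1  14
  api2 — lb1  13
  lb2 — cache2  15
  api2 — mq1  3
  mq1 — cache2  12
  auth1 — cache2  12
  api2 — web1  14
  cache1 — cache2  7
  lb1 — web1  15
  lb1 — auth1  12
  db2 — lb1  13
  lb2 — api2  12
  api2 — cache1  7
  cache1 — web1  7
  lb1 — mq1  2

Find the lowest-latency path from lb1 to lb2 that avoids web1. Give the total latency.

Comparing a few candidate routes:
lb1-auth1-cache2-lb2: 12 + 12 + 15 = 39
lb1-mq1-api2-lb2: 2 + 3 + 12 = 17
lb1-mq1-cache2-lb2: 2 + 12 + 15 = 29
lb1-api2-lb2: 13 + 12 = 25
lb1-mq1-api2-cache1-cache2-lb2: 2 + 3 + 7 + 7 + 15 = 34
The minimum is 17 ms.

17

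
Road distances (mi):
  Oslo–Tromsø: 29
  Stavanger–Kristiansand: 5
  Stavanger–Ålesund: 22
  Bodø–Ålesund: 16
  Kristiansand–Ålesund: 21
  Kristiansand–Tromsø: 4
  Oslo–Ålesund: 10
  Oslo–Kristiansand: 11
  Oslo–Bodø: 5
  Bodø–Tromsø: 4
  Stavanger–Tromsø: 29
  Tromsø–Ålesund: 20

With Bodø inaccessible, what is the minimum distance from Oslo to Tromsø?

15

Comparing a few candidate routes:
Oslo - Tromsø: 29
Oslo - Kristiansand - Tromsø: 11 + 4 = 15
Oslo - Ålesund - Tromsø: 10 + 20 = 30
Shortest: 15 mi.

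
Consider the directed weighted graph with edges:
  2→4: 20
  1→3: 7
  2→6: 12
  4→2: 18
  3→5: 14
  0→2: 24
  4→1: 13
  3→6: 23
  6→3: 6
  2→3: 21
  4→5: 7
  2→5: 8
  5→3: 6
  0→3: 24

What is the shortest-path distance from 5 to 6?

29

Routes from 5 to 6:
5 → 3 → 6: 6 + 23 = 29
Best route has total 29.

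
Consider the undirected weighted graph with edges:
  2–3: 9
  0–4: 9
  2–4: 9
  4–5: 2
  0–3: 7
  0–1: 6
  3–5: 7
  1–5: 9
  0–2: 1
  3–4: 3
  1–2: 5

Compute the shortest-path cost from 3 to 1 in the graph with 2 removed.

13

Comparing a few candidate routes:
3-0-1: 7 + 6 = 13
3-4-5-1: 3 + 2 + 9 = 14
3-5-1: 7 + 9 = 16
3-4-0-1: 3 + 9 + 6 = 18
The minimum is 13.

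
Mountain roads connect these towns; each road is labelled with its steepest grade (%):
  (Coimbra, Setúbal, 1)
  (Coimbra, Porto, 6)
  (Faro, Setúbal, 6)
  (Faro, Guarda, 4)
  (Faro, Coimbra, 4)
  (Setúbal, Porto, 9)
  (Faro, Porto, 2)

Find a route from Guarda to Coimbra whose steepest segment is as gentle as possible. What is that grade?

Paths from Guarda to Coimbra:
Guarda-Faro-Porto-Coimbra: max(4, 2, 6) = 6
Guarda-Faro-Porto-Setúbal-Coimbra: max(4, 2, 9, 1) = 9
Guarda-Faro-Setúbal-Coimbra: max(4, 6, 1) = 6
Guarda-Faro-Coimbra: max(4, 4) = 4
Guarda-Faro-Setúbal-Porto-Coimbra: max(4, 6, 9, 6) = 9
Smallest bottleneck: 4%.

4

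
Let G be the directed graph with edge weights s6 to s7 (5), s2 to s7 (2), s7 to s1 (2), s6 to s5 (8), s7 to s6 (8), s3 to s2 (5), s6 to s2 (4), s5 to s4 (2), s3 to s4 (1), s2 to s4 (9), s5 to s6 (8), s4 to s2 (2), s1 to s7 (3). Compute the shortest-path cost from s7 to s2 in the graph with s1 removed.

Paths from s7 to s2 avoiding s1:
s7 → s6 → s2: 8 + 4 = 12
s7 → s6 → s5 → s4 → s2: 8 + 8 + 2 + 2 = 20
The minimum is 12.

12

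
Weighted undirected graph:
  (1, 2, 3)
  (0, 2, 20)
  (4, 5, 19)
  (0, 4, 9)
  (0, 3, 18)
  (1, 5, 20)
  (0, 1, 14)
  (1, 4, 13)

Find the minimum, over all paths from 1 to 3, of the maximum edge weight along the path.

18

Paths from 1 to 3:
1 → 5 → 4 → 0 → 3: max(20, 19, 9, 18) = 20
1 → 4 → 0 → 3: max(13, 9, 18) = 18
1 → 2 → 0 → 3: max(3, 20, 18) = 20
1 → 0 → 3: max(14, 18) = 18
Smallest bottleneck: 18.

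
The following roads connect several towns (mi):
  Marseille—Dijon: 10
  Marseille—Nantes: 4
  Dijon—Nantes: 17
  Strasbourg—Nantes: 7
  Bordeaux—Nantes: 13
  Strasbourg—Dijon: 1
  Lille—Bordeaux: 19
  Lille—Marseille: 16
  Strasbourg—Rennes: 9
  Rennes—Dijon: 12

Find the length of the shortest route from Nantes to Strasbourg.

7

Checking several routes:
Nantes→Strasbourg: 7
Nantes→Dijon→Strasbourg: 17 + 1 = 18
Nantes→Marseille→Dijon→Rennes→Strasbourg: 4 + 10 + 12 + 9 = 35
Nantes→Marseille→Dijon→Strasbourg: 4 + 10 + 1 = 15
Shortest: 7 mi.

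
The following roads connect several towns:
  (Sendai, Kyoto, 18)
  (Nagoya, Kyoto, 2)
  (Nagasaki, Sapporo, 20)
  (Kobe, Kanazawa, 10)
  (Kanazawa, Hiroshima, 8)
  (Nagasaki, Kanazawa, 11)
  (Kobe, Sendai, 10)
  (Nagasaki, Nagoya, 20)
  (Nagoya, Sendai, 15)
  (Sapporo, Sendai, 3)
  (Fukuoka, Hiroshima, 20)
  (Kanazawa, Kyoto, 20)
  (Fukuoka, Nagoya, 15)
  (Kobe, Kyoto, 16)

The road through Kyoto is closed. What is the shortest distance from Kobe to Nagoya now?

Some routes from Kobe to Nagoya avoiding Kyoto:
Kobe → Sendai → Nagoya: 10 + 15 = 25
Kobe → Kanazawa → Hiroshima → Fukuoka → Nagoya: 10 + 8 + 20 + 15 = 53
Kobe → Kanazawa → Nagasaki → Sapporo → Sendai → Nagoya: 10 + 11 + 20 + 3 + 15 = 59
Kobe → Sendai → Sapporo → Nagasaki → Nagoya: 10 + 3 + 20 + 20 = 53
Kobe → Kanazawa → Nagasaki → Nagoya: 10 + 11 + 20 = 41
The minimum is 25.

25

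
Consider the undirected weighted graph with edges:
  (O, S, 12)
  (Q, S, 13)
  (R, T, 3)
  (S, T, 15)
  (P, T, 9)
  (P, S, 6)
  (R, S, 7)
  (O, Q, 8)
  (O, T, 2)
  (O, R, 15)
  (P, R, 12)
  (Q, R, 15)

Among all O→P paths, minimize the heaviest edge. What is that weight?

7

Checking several routes:
O→S→P: max(12, 6) = 12
O→T→P: max(2, 9) = 9
O→T→R→S→P: max(2, 3, 7, 6) = 7
O→S→R→T→P: max(12, 7, 3, 9) = 12
O→T→R→P: max(2, 3, 12) = 12
O→S→R→P: max(12, 7, 12) = 12
Smallest bottleneck: 7.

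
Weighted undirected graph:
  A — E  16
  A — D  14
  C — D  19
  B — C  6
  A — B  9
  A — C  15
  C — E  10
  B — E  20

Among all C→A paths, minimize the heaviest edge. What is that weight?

9

Candidate routes:
C → B → E → A: max(6, 20, 16) = 20
C → B → A: max(6, 9) = 9
C → D → A: max(19, 14) = 19
C → A: max(15) = 15
C → E → B → A: max(10, 20, 9) = 20
C → E → A: max(10, 16) = 16
Smallest bottleneck: 9.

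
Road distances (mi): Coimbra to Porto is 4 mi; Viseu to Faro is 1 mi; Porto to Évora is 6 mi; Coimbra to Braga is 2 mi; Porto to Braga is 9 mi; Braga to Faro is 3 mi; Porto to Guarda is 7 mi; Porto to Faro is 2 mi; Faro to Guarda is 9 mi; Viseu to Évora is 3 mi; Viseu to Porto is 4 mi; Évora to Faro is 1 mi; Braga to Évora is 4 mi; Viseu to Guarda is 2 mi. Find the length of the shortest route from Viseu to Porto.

3

A few of the Viseu→Porto routes:
Viseu-Faro-Évora-Porto: 1 + 1 + 6 = 8
Viseu-Porto: 4
Viseu-Évora-Faro-Porto: 3 + 1 + 2 = 6
Viseu-Guarda-Porto: 2 + 7 = 9
Viseu-Faro-Porto: 1 + 2 = 3
Best route has total 3 mi.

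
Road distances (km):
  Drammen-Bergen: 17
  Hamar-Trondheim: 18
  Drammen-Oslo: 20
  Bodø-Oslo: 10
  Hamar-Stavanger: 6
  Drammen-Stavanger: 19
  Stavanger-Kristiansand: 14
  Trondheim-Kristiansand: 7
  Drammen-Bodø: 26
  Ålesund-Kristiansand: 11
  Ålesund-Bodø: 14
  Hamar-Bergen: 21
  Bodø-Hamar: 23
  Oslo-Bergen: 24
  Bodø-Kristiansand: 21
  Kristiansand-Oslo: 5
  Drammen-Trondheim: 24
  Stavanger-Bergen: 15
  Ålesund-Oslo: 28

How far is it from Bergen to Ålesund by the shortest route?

40

Checking several routes:
Bergen → Oslo → Ålesund: 24 + 28 = 52
Bergen → Hamar → Stavanger → Kristiansand → Ålesund: 21 + 6 + 14 + 11 = 52
Bergen → Stavanger → Kristiansand → Ålesund: 15 + 14 + 11 = 40
Bergen → Oslo → Bodø → Ålesund: 24 + 10 + 14 = 48
Bergen → Oslo → Kristiansand → Ålesund: 24 + 5 + 11 = 40
Shortest: 40 km.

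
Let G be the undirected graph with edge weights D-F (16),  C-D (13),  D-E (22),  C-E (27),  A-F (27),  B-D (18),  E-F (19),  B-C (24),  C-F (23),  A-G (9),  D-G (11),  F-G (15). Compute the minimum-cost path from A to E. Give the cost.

Checking several routes:
A -> G -> D -> C -> E: 9 + 11 + 13 + 27 = 60
A -> F -> E: 27 + 19 = 46
A -> G -> F -> D -> E: 9 + 15 + 16 + 22 = 62
A -> G -> F -> E: 9 + 15 + 19 = 43
A -> G -> D -> F -> E: 9 + 11 + 16 + 19 = 55
A -> G -> D -> E: 9 + 11 + 22 = 42
Shortest: 42.

42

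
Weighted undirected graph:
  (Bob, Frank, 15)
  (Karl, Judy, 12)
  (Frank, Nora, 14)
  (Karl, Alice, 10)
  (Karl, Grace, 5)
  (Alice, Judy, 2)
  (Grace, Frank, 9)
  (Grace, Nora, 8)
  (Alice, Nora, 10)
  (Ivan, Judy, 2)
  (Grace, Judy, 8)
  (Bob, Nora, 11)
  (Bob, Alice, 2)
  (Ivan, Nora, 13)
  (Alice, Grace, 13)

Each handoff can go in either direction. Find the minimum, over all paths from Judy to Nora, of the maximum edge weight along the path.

Some routes from Judy to Nora:
Judy - Grace - Nora: max(8, 8) = 8
Judy - Grace - Karl - Alice - Bob - Nora: max(8, 5, 10, 2, 11) = 11
Judy - Alice - Karl - Grace - Nora: max(2, 10, 5, 8) = 10
Judy - Alice - Nora: max(2, 10) = 10
Judy - Grace - Karl - Alice - Nora: max(8, 5, 10, 10) = 10
Judy - Alice - Bob - Nora: max(2, 2, 11) = 11
Smallest bottleneck: 8.

8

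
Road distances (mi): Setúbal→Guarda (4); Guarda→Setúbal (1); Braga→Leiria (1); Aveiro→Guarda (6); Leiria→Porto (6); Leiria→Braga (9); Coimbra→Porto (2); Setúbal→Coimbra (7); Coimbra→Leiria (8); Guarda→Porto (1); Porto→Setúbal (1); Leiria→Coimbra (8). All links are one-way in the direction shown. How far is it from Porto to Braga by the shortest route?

25

Routes from Porto to Braga:
Porto -> Setúbal -> Coimbra -> Leiria -> Braga: 1 + 7 + 8 + 9 = 25
Best route has total 25 mi.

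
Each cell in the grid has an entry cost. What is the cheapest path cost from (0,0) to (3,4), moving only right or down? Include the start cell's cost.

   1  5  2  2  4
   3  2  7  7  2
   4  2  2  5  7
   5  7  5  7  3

25

Best path: (0,0) -> (1,0) -> (1,1) -> (2,1) -> (2,2) -> (2,3) -> (2,4) -> (3,4)
Cost: 1 + 3 + 2 + 2 + 2 + 5 + 7 + 3 = 25
For comparison, the top-then-right route costs 26.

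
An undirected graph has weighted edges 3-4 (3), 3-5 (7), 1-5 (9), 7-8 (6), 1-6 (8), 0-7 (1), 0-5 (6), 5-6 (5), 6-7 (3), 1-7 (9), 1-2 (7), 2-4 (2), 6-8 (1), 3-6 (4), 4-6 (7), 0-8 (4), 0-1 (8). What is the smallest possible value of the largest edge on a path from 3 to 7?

A few of the 3→7 routes:
3→6→5→0→8→7: max(4, 5, 6, 4, 6) = 6
3→6→7: max(4, 3) = 4
3→6→8→0→7: max(4, 1, 4, 1) = 4
The minimum achievable maximum is 4.

4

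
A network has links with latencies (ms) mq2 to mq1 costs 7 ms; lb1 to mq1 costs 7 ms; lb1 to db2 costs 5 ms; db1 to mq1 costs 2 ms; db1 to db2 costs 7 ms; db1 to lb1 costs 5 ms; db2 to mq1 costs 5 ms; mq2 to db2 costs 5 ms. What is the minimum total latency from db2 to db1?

7

Comparing a few candidate routes:
db2→db1: 7
db2→mq2→mq1→db1: 5 + 7 + 2 = 14
db2→mq1→db1: 5 + 2 = 7
db2→lb1→db1: 5 + 5 = 10
Best route has total 7 ms.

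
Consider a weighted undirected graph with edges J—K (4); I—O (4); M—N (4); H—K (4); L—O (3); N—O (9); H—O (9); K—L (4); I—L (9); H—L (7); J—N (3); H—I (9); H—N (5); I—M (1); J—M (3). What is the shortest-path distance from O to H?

9

A few of the O→H routes:
O - H: 9
O - I - H: 4 + 9 = 13
O - L - H: 3 + 7 = 10
O - L - K - H: 3 + 4 + 4 = 11
The minimum is 9.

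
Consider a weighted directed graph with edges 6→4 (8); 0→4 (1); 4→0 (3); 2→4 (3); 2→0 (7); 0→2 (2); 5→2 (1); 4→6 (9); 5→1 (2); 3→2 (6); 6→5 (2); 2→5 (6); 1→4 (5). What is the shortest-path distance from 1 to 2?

Candidate routes:
1-4-6-5-2: 5 + 9 + 2 + 1 = 17
1-4-0-2: 5 + 3 + 2 = 10
The minimum is 10.

10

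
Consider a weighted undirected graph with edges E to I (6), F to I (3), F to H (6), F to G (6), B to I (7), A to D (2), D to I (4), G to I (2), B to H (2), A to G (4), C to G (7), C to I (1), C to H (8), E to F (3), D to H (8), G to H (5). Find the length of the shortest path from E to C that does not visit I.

Some routes from E to C avoiding I:
E-F-H-D-A-G-C: 3 + 6 + 8 + 2 + 4 + 7 = 30
E-F-H-C: 3 + 6 + 8 = 17
E-F-G-C: 3 + 6 + 7 = 16
E-F-G-H-C: 3 + 6 + 5 + 8 = 22
E-F-H-G-C: 3 + 6 + 5 + 7 = 21
Shortest: 16.

16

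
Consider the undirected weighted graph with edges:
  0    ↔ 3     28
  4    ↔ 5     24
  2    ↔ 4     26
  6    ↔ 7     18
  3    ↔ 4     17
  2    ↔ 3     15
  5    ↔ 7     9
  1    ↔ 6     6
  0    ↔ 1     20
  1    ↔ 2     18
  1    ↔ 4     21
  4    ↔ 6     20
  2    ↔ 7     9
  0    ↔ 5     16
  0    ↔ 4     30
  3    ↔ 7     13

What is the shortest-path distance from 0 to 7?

Comparing a few candidate routes:
0 - 3 - 7: 28 + 13 = 41
0 - 5 - 7: 16 + 9 = 25
0 - 1 - 2 - 7: 20 + 18 + 9 = 47
0 - 1 - 6 - 7: 20 + 6 + 18 = 44
The minimum is 25.

25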